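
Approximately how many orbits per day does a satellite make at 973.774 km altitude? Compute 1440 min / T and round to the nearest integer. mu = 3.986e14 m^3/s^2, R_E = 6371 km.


r = 7.344774e+06 m
T = 2*pi*sqrt(r^3/mu) = 6264.3913 s = 104.4065 min
revs/day = 1440 / 104.4065 = 13.7922
Rounded: 14 revolutions per day

14 revolutions per day


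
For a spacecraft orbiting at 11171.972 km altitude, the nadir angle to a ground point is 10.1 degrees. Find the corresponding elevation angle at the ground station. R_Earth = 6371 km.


r = R_E + alt = 17542.9720 km
Law of sines in the satellite / Earth-center / ground-point triangle:
  sin(nadir)/R_E = sin(90 + el)/r  =>  cos(el) = (r/R_E)*sin(nadir)
cos(el) = (17542.9720 / 6371.0000) * sin(10.1 deg) = 0.4828839
el = arccos(0.4828839) = 61.1261 deg
(Earth-central angle = 90 - nadir - el = 18.7739 deg)

61.1261 degrees


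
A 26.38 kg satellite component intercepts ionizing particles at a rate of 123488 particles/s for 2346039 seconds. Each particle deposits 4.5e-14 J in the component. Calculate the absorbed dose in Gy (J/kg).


Total energy deposited = rate * time * E_per
  = 123488 * 2346039 * 4.5e-14 = 0.01303684 J
Dose = E_total / mass = 0.01303684 / 26.38
Dose = 4.9419427e-04 Gy

4.9419e-04 Gy


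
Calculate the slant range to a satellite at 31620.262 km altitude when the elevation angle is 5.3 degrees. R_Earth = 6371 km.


h = 31620.262 km, el = 5.3 deg
d = -R_E*sin(el) + sqrt((R_E*sin(el))^2 + 2*R_E*h + h^2)
d = -6371.0000*sin(0.09250245) + sqrt((6371.0000*0.09237059)^2 + 2*6371.0000*31620.262 + 31620.262^2)
d = 36869.3856 km

36869.3856 km


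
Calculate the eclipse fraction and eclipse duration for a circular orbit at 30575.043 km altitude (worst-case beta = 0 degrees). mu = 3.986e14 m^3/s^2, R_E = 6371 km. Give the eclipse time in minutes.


r = 36946.0430 km
T = 1177.9093 min
Eclipse fraction = arcsin(R_E/r)/pi = arcsin(6371.0000/36946.0430)/pi
= arcsin(0.1724407)/pi = 0.0551653
Eclipse duration = 0.0551653 * 1177.9093 = 64.9797 min

64.9797 minutes


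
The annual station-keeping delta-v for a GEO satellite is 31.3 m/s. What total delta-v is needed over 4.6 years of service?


dV = rate * years = 31.3 * 4.6
dV = 143.9800 m/s

143.9800 m/s


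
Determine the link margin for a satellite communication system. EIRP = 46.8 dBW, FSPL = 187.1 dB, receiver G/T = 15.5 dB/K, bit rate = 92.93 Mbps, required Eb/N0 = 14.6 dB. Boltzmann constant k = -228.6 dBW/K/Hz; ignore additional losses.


C/N0 = EIRP - FSPL + G/T - k = 46.8 - 187.1 + 15.5 - (-228.6)
C/N0 = 103.8000 dB-Hz
R_b = 92.93 Mbps = 9.293e+07 bps -> 10*log10(R_b) = 79.6816 dB-Hz
Eb/N0 = C/N0 - 10*log10(R_b) = 103.8000 - 79.6816 = 24.1184 dB
Margin = Eb/N0 - Eb/N0_req = 24.1184 - 14.6 = 9.5184 dB (link closes)

9.5184 dB


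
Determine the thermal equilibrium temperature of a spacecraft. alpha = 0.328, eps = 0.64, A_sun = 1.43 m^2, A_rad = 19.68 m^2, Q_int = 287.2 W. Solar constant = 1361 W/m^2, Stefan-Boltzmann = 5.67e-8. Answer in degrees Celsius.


Numerator = alpha*S*A_sun + Q_int = 0.328*1361*1.43 + 287.2 = 925.5634 W
Denominator = eps*sigma*A_rad = 0.64*5.67e-8*19.68 = 7.1414784e-07 W/K^4
T^4 = 1.296039e+09 K^4
T = 189.7381 K = -83.4119 C

-83.4119 degrees Celsius


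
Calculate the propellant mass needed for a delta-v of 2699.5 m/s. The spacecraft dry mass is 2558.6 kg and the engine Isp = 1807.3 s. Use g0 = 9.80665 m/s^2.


ve = Isp * g0 = 1807.3 * 9.80665 = 17723.558545 m/s
mass ratio = exp(dv/ve) = exp(2699.5/17723.558545) = 1.16452281
m_prop = m_dry * (mr - 1) = 2558.6 * (1.16452281 - 1)
m_prop = 420.9481 kg

420.9481 kg


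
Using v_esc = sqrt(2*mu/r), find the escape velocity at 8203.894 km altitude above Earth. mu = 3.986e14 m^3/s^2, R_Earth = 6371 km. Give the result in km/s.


r = 6371.0 + 8203.894 = 14574.8940 km = 1.4574894e+07 m
v_esc = sqrt(2*mu/r) = sqrt(2*3.986e14 / 1.4574894e+07)
v_esc = 7395.7282 m/s = 7.3957 km/s

7.3957 km/s


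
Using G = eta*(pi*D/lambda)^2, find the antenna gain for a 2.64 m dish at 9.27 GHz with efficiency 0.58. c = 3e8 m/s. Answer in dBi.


lambda = c/f = 3e8 / 9.27e+09 = 0.03236246 m
G = eta*(pi*D/lambda)^2 = 0.58*(pi*2.64/0.03236246)^2
G = 38093.6469 (linear)
G = 10*log10(38093.6469) = 45.8085 dBi

45.8085 dBi


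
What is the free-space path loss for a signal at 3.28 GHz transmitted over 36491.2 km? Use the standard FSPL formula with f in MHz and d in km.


f = 3.28 GHz = 3280.0000 MHz
d = 36491.2 km
FSPL = 32.44 + 20*log10(3280.0000) + 20*log10(36491.2)
FSPL = 32.44 + 70.3175 + 91.2438
FSPL = 194.0012 dB

194.0012 dB


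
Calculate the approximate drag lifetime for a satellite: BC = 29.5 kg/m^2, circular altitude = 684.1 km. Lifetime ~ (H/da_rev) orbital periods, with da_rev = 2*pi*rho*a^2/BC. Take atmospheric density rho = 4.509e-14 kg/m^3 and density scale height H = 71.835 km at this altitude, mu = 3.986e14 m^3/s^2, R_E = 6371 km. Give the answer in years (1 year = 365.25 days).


a = R_E + alt = 7055.1000 km = 7.0551e+06 m
da_rev = 2*pi*rho*a^2/BC = 2*pi*4.509e-14*(7.0551e+06)^2/29.5 = 0.478018204 m per revolution
N = H/da_rev = 71835.0000 m / 0.478018204 m = 150276.7038 revolutions
P = 2*pi*sqrt(a^3/mu) = 5897.4733 s
lifetime = N*P = 150276.7038 * 5897.4733 = 8.8625285e+08 s = 10257.5561 days
years = 10257.5561 / 365.25 = 28.0837 years

28.0837 years


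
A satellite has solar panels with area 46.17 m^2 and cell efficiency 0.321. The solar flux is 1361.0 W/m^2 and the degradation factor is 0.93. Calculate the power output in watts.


P = area * eta * S * degradation
P = 46.17 * 0.321 * 1361.0 * 0.93
P = 18758.8401 W

18758.8401 W


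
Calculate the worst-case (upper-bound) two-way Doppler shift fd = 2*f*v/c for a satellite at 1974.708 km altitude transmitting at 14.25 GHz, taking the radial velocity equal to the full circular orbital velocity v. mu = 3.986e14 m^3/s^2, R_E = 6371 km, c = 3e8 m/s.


r = 8.345708e+06 m
v = sqrt(mu/r) = 6910.9389 m/s (worst-case radial velocity)
f = 14.25 GHz = 1.425e+10 Hz
fd = 2*f*v/c = 2*1.425e+10*6910.9389/3.0e+08
fd = 656539.1971 Hz

656539.1971 Hz


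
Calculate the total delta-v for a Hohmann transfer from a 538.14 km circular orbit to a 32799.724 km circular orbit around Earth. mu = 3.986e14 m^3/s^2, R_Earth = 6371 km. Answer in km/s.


r1 = 6909.1400 km = 6.90914e+06 m
r2 = 39170.7240 km = 3.9170724e+07 m
dv1 = sqrt(mu/r1)*(sqrt(2*r2/(r1+r2)) - 1) = 2308.1809 m/s
dv2 = sqrt(mu/r2)*(1 - sqrt(2*r1/(r1+r2))) = 1443.1146 m/s
total dv = |dv1| + |dv2| = 2308.1809 + 1443.1146 = 3751.2954 m/s = 3.7513 km/s

3.7513 km/s


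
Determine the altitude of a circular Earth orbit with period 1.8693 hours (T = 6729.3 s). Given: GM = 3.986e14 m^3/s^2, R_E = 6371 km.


T = 6729.3 s
r = (mu*T^2/(4*pi^2))^(1/3) = (3.986e14 * 6729.3^2 / (4*pi^2))^(1/3)
r = 7.7038138e+06 m = 7703.8138 km
alt = r - R_E = 7703.8138 - 6371 = 1332.8138 km

1332.8138 km


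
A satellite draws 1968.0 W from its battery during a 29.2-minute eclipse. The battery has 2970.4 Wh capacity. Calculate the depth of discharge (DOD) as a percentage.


E_used = P * t / 60 = 1968.0 * 29.2 / 60 = 957.7600 Wh
DOD = E_used / E_total * 100 = 957.7600 / 2970.4 * 100
DOD = 32.2435 %

32.2435 %


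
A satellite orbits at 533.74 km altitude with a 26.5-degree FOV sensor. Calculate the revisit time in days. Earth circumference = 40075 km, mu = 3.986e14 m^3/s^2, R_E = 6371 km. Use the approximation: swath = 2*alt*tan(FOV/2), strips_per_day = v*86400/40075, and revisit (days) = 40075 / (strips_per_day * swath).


swath = 2*533.74*tan(0.2312561) = 251.3582 km
v = sqrt(mu/r) = 7597.9247 m/s = 7.5979 km/s
strips/day = v*86400/40075 = 7.5979*86400/40075 = 16.3808
coverage/day = strips * swath = 16.3808 * 251.3582 = 4117.4488 km
revisit = 40075 / 4117.4488 = 9.7330 days

9.7330 days


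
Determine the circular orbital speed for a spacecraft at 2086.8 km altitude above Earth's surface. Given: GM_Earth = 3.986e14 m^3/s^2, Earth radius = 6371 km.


r = R_E + alt = 6371.0 + 2086.8 = 8457.8000 km = 8.4578e+06 m
v = sqrt(mu/r) = sqrt(3.986e14 / 8.4578e+06) = 6864.9905 m/s = 6.8650 km/s

6.8650 km/s


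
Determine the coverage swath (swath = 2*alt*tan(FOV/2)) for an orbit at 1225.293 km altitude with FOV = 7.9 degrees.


FOV = 7.9 deg = 0.137881 rad
swath = 2 * alt * tan(FOV/2) = 2 * 1225.293 * tan(0.06894051)
swath = 2 * 1225.293 * 0.06904993
swath = 169.2128 km

169.2128 km


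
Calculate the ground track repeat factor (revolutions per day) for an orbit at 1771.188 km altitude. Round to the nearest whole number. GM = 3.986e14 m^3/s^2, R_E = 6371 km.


r = 8.142188e+06 m
T = 2*pi*sqrt(r^3/mu) = 7311.7765 s = 121.8629 min
revs/day = 1440 / 121.8629 = 11.8166
Rounded: 12 revolutions per day

12 revolutions per day


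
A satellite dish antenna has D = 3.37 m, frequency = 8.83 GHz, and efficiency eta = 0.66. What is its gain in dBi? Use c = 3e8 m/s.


lambda = c/f = 3e8 / 8.83e+09 = 0.03397508 m
G = eta*(pi*D/lambda)^2 = 0.66*(pi*3.37/0.03397508)^2
G = 64088.8355 (linear)
G = 10*log10(64088.8355) = 48.0678 dBi

48.0678 dBi


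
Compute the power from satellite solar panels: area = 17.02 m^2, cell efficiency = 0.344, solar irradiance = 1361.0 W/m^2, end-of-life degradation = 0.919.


P = area * eta * S * degradation
P = 17.02 * 0.344 * 1361.0 * 0.919
P = 7323.0439 W

7323.0439 W


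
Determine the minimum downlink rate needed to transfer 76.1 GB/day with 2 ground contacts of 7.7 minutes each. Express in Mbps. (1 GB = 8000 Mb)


total contact time = 2 * 7.7 * 60 = 924.0000 s
data = 76.1 GB = 608800.0000 Mb
rate = 608800.0000 / 924.0000 = 658.8745 Mbps

658.8745 Mbps


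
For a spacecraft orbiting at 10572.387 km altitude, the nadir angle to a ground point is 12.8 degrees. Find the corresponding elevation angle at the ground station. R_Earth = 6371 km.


r = R_E + alt = 16943.3870 km
Law of sines in the satellite / Earth-center / ground-point triangle:
  sin(nadir)/R_E = sin(90 + el)/r  =>  cos(el) = (r/R_E)*sin(nadir)
cos(el) = (16943.3870 / 6371.0000) * sin(12.8 deg) = 0.5891982
el = arccos(0.5891982) = 53.8999 deg
(Earth-central angle = 90 - nadir - el = 23.3001 deg)

53.8999 degrees


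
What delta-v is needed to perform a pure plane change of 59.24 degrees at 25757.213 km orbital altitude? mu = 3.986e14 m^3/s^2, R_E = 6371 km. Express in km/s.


r = 32128.2130 km = 3.2128213e+07 m
V = sqrt(mu/r) = 3522.2920 m/s
di = 59.24 deg = 1.0339 rad
dV = 2*V*sin(di/2) = 2*3522.2920*sin(0.5169665)
dV = 3481.7529 m/s = 3.4818 km/s

3.4818 km/s


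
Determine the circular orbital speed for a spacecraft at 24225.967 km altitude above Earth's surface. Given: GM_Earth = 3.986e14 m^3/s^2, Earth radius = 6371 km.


r = R_E + alt = 6371.0 + 24225.967 = 30596.9670 km = 3.0596967e+07 m
v = sqrt(mu/r) = sqrt(3.986e14 / 3.0596967e+07) = 3609.3538 m/s = 3.6094 km/s

3.6094 km/s


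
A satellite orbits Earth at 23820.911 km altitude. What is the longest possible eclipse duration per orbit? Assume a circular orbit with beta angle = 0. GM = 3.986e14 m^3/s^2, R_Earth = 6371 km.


r = 30191.9110 km
T = 870.1535 min
Eclipse fraction = arcsin(R_E/r)/pi = arcsin(6371.0000/30191.9110)/pi
= arcsin(0.2110168)/pi = 0.06767747
Eclipse duration = 0.06767747 * 870.1535 = 58.8898 min

58.8898 minutes


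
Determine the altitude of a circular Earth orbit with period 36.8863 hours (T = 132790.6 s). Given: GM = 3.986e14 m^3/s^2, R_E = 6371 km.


T = 132790.6 s
r = (mu*T^2/(4*pi^2))^(1/3) = (3.986e14 * 132790.6^2 / (4*pi^2))^(1/3)
r = 5.6256245e+07 m = 56256.2451 km
alt = r - R_E = 56256.2451 - 6371 = 49885.2451 km

49885.2451 km


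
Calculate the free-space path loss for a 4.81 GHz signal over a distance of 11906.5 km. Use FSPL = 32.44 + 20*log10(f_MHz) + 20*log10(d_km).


f = 4.81 GHz = 4810.0000 MHz
d = 11906.5 km
FSPL = 32.44 + 20*log10(4810.0000) + 20*log10(11906.5)
FSPL = 32.44 + 73.6429 + 81.5157
FSPL = 187.5986 dB

187.5986 dB


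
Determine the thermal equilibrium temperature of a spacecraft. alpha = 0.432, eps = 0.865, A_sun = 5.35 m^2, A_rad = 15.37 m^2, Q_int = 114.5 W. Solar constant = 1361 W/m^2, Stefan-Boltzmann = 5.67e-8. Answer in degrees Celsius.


Numerator = alpha*S*A_sun + Q_int = 0.432*1361*5.35 + 114.5 = 3260.0432 W
Denominator = eps*sigma*A_rad = 0.865*5.67e-8*15.37 = 7.5382933e-07 W/K^4
T^4 = 4.3246436e+09 K^4
T = 256.4411 K = -16.7089 C

-16.7089 degrees Celsius


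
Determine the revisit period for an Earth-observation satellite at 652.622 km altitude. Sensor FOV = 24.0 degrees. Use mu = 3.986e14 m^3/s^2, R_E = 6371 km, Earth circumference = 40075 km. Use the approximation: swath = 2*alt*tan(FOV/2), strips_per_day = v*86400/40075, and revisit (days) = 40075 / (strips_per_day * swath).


swath = 2*652.622*tan(0.2094395) = 277.4382 km
v = sqrt(mu/r) = 7533.3489 m/s = 7.5333 km/s
strips/day = v*86400/40075 = 7.5333*86400/40075 = 16.2416
coverage/day = strips * swath = 16.2416 * 277.4382 = 4506.0345 km
revisit = 40075 / 4506.0345 = 8.8936 days

8.8936 days


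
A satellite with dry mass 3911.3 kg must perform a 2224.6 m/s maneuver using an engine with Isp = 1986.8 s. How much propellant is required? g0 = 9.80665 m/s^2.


ve = Isp * g0 = 1986.8 * 9.80665 = 19483.852220 m/s
mass ratio = exp(dv/ve) = exp(2224.6/19483.852220) = 1.12095007
m_prop = m_dry * (mr - 1) = 3911.3 * (1.12095007 - 1)
m_prop = 473.0720 kg

473.0720 kg


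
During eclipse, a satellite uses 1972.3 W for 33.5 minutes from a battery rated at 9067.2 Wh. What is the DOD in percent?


E_used = P * t / 60 = 1972.3 * 33.5 / 60 = 1101.2008 Wh
DOD = E_used / E_total * 100 = 1101.2008 / 9067.2 * 100
DOD = 12.1449 %

12.1449 %


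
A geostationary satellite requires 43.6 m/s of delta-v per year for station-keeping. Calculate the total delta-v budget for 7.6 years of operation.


dV = rate * years = 43.6 * 7.6
dV = 331.3600 m/s

331.3600 m/s


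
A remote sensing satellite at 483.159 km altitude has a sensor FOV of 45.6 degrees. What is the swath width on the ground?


FOV = 45.6 deg = 0.7958701 rad
swath = 2 * alt * tan(FOV/2) = 2 * 483.159 * tan(0.3979351)
swath = 2 * 483.159 * 0.4203613
swath = 406.2027 km

406.2027 km


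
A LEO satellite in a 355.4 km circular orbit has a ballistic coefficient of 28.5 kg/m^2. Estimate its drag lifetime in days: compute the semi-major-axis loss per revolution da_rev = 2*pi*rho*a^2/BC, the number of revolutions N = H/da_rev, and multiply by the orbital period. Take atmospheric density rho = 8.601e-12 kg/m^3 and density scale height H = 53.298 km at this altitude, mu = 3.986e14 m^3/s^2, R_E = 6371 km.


a = R_E + alt = 6726.4000 km = 6.7264e+06 m
da_rev = 2*pi*rho*a^2/BC = 2*pi*8.601e-12*(6.7264e+06)^2/28.5 = 85.792502 m per revolution
N = H/da_rev = 53298.0000 m / 85.792502 m = 621.2431 revolutions
P = 2*pi*sqrt(a^3/mu) = 5490.1632 s
lifetime = N*P = 621.2431 * 5490.1632 = 3.410726e+06 s = 39.4760 days

39.4760 days


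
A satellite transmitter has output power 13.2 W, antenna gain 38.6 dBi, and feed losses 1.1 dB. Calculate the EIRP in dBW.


Pt = 13.2 W = 11.2057 dBW
EIRP = Pt_dBW + Gt - losses = 11.2057 + 38.6 - 1.1 = 48.7057 dBW

48.7057 dBW


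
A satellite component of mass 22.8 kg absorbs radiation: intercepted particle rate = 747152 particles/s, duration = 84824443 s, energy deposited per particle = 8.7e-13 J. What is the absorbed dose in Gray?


Total energy deposited = rate * time * E_per
  = 747152 * 84824443 * 8.7e-13 = 55.1378 J
Dose = E_total / mass = 55.1378 / 22.8
Dose = 2.4183 Gy

2.4183 Gy


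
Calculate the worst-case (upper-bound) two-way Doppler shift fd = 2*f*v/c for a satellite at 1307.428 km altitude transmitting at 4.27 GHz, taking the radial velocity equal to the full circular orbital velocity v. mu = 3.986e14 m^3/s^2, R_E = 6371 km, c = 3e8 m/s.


r = 7.678428e+06 m
v = sqrt(mu/r) = 7204.9752 m/s (worst-case radial velocity)
f = 4.27 GHz = 4.27e+09 Hz
fd = 2*f*v/c = 2*4.27e+09*7204.9752/3.0e+08
fd = 205101.6268 Hz

205101.6268 Hz


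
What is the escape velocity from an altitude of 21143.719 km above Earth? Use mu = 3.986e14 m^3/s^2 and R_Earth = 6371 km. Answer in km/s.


r = 6371.0 + 21143.719 = 27514.7190 km = 2.7514719e+07 m
v_esc = sqrt(2*mu/r) = sqrt(2*3.986e14 / 2.7514719e+07)
v_esc = 5382.7115 m/s = 5.3827 km/s

5.3827 km/s


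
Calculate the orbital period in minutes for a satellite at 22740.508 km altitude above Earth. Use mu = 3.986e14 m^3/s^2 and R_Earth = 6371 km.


r = 29111.5080 km = 2.9111508e+07 m
T = 2*pi*sqrt(r^3/mu) = 2*pi*sqrt(2.4671418e+22 / 3.986e14)
T = 49432.0106 s = 823.8668 min

823.8668 minutes


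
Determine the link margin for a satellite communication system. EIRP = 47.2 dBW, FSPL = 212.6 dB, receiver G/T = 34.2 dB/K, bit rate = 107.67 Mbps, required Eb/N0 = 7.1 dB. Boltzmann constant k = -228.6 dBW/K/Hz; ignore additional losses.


C/N0 = EIRP - FSPL + G/T - k = 47.2 - 212.6 + 34.2 - (-228.6)
C/N0 = 97.4000 dB-Hz
R_b = 107.67 Mbps = 1.0767e+08 bps -> 10*log10(R_b) = 80.3209 dB-Hz
Eb/N0 = C/N0 - 10*log10(R_b) = 97.4000 - 80.3209 = 17.0791 dB
Margin = Eb/N0 - Eb/N0_req = 17.0791 - 7.1 = 9.9791 dB (link closes)

9.9791 dB


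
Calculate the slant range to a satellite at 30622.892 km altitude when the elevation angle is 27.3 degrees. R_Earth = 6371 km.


h = 30622.892 km, el = 27.3 deg
d = -R_E*sin(el) + sqrt((R_E*sin(el))^2 + 2*R_E*h + h^2)
d = -6371.0000*sin(0.4764749) + sqrt((6371.0000*0.4586496)^2 + 2*6371.0000*30622.892 + 30622.892^2)
d = 33636.0730 km

33636.0730 km


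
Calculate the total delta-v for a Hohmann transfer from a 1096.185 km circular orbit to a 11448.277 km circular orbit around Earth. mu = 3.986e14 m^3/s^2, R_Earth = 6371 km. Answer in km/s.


r1 = 7467.1850 km = 7.467185e+06 m
r2 = 17819.2770 km = 1.7819277e+07 m
dv1 = sqrt(mu/r1)*(sqrt(2*r2/(r1+r2)) - 1) = 1367.5589 m/s
dv2 = sqrt(mu/r2)*(1 - sqrt(2*r1/(r1+r2))) = 1094.8539 m/s
total dv = |dv1| + |dv2| = 1367.5589 + 1094.8539 = 2462.4128 m/s = 2.4624 km/s

2.4624 km/s


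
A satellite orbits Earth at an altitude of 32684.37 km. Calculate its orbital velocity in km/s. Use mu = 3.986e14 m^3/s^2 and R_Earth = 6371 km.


r = R_E + alt = 6371.0 + 32684.37 = 39055.3700 km = 3.905537e+07 m
v = sqrt(mu/r) = sqrt(3.986e14 / 3.905537e+07) = 3194.6867 m/s = 3.1947 km/s

3.1947 km/s


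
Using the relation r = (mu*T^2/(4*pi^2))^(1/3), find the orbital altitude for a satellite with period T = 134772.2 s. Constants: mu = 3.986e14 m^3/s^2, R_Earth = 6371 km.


T = 134772.2 s
r = (mu*T^2/(4*pi^2))^(1/3) = (3.986e14 * 134772.2^2 / (4*pi^2))^(1/3)
r = 5.6814527e+07 m = 56814.5273 km
alt = r - R_E = 56814.5273 - 6371 = 50443.5273 km

50443.5273 km


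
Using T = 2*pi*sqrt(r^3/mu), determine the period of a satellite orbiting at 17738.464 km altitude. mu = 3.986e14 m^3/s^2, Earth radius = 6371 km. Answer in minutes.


r = 24109.4640 km = 2.4109464e+07 m
T = 2*pi*sqrt(r^3/mu) = 2*pi*sqrt(1.4014018e+22 / 3.986e14)
T = 37255.6851 s = 620.9281 min

620.9281 minutes


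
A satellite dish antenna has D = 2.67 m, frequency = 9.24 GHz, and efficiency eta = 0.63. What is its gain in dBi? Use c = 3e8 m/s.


lambda = c/f = 3e8 / 9.24e+09 = 0.03246753 m
G = eta*(pi*D/lambda)^2 = 0.63*(pi*2.67/0.03246753)^2
G = 42049.8306 (linear)
G = 10*log10(42049.8306) = 46.2376 dBi

46.2376 dBi


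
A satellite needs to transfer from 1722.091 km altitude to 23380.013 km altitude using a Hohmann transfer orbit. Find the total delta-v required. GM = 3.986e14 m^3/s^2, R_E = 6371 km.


r1 = 8093.0910 km = 8.093091e+06 m
r2 = 29751.0130 km = 2.9751013e+07 m
dv1 = sqrt(mu/r1)*(sqrt(2*r2/(r1+r2)) - 1) = 1781.9405 m/s
dv2 = sqrt(mu/r2)*(1 - sqrt(2*r1/(r1+r2))) = 1266.4926 m/s
total dv = |dv1| + |dv2| = 1781.9405 + 1266.4926 = 3048.4331 m/s = 3.0484 km/s

3.0484 km/s


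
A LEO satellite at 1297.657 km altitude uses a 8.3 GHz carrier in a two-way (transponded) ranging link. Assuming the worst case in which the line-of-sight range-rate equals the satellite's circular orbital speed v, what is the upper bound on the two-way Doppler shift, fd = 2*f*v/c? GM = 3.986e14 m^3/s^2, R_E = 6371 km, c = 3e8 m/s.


r = 7.668657e+06 m
v = sqrt(mu/r) = 7209.5638 m/s (worst-case radial velocity)
f = 8.3 GHz = 8.3e+09 Hz
fd = 2*f*v/c = 2*8.3e+09*7209.5638/3.0e+08
fd = 398929.1980 Hz

398929.1980 Hz


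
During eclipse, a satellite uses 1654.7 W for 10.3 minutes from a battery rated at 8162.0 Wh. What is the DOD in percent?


E_used = P * t / 60 = 1654.7 * 10.3 / 60 = 284.0568 Wh
DOD = E_used / E_total * 100 = 284.0568 / 8162.0 * 100
DOD = 3.4802 %

3.4802 %


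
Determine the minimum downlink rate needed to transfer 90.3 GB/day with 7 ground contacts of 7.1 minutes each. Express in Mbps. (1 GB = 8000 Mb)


total contact time = 7 * 7.1 * 60 = 2982.0000 s
data = 90.3 GB = 722400.0000 Mb
rate = 722400.0000 / 2982.0000 = 242.2535 Mbps

242.2535 Mbps


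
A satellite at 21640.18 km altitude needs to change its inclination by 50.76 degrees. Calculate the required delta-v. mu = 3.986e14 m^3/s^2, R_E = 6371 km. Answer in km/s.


r = 28011.1800 km = 2.801118e+07 m
V = sqrt(mu/r) = 3772.2715 m/s
di = 50.76 deg = 0.8859291 rad
dV = 2*V*sin(di/2) = 2*3772.2715*sin(0.4429646)
dV = 3233.7404 m/s = 3.2337 km/s

3.2337 km/s


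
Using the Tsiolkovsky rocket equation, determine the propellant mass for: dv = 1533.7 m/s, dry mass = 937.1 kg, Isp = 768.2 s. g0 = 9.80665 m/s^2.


ve = Isp * g0 = 768.2 * 9.80665 = 7533.468530 m/s
mass ratio = exp(dv/ve) = exp(1533.7/7533.468530) = 1.22578915
m_prop = m_dry * (mr - 1) = 937.1 * (1.22578915 - 1)
m_prop = 211.5870 kg

211.5870 kg


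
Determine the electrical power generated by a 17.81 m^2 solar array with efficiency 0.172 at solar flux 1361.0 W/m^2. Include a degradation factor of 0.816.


P = area * eta * S * degradation
P = 17.81 * 0.172 * 1361.0 * 0.816
P = 3402.0497 W

3402.0497 W


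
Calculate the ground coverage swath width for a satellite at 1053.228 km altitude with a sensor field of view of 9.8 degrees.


FOV = 9.8 deg = 0.1710423 rad
swath = 2 * alt * tan(FOV/2) = 2 * 1053.228 * tan(0.08552113)
swath = 2 * 1053.228 * 0.08573024
swath = 180.5870 km

180.5870 km


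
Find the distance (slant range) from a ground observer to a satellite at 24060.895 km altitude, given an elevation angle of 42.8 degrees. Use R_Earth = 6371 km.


h = 24060.895 km, el = 42.8 deg
d = -R_E*sin(el) + sqrt((R_E*sin(el))^2 + 2*R_E*h + h^2)
d = -6371.0000*sin(0.7470009) + sqrt((6371.0000*0.6794413)^2 + 2*6371.0000*24060.895 + 24060.895^2)
d = 25742.0030 km

25742.0030 km


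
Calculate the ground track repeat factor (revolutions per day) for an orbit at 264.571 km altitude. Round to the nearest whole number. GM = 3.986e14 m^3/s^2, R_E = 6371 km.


r = 6.635571e+06 m
T = 2*pi*sqrt(r^3/mu) = 5379.3360 s = 89.6556 min
revs/day = 1440 / 89.6556 = 16.0615
Rounded: 16 revolutions per day

16 revolutions per day


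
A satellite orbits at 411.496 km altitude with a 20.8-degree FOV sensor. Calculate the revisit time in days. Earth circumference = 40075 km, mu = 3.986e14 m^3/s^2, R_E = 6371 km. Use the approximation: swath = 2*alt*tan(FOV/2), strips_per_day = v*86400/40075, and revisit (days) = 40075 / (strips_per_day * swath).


swath = 2*411.496*tan(0.1815142) = 151.0473 km
v = sqrt(mu/r) = 7666.0893 m/s = 7.6661 km/s
strips/day = v*86400/40075 = 7.6661*86400/40075 = 16.5278
coverage/day = strips * swath = 16.5278 * 151.0473 = 2496.4740 km
revisit = 40075 / 2496.4740 = 16.0526 days

16.0526 days


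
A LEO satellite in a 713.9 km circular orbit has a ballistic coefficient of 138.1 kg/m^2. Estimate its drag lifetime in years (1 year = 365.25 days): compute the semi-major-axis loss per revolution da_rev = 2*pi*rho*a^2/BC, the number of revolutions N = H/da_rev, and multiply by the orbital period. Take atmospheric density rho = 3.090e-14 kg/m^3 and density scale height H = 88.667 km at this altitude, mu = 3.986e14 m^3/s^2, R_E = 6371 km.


a = R_E + alt = 7084.9000 km = 7.0849e+06 m
da_rev = 2*pi*rho*a^2/BC = 2*pi*3.090e-14*(7.0849e+06)^2/138.1 = 0.0705687003 m per revolution
N = H/da_rev = 88667.0000 m / 0.0705687003 m = 1.2564636e+06 revolutions
P = 2*pi*sqrt(a^3/mu) = 5934.8782 s
lifetime = N*P = 1.2564636e+06 * 5934.8782 = 7.4569581e+09 s = 86307.3857 days
years = 86307.3857 / 365.25 = 236.2967 years

236.2967 years


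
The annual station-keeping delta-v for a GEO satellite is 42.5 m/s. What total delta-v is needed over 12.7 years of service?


dV = rate * years = 42.5 * 12.7
dV = 539.7500 m/s

539.7500 m/s


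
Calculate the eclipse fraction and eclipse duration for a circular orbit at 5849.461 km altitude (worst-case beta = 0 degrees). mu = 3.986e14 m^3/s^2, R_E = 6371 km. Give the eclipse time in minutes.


r = 12220.4610 km
T = 224.0739 min
Eclipse fraction = arcsin(R_E/r)/pi = arcsin(6371.0000/12220.4610)/pi
= arcsin(0.5213388)/pi = 0.1745672
Eclipse duration = 0.1745672 * 224.0739 = 39.1160 min

39.1160 minutes


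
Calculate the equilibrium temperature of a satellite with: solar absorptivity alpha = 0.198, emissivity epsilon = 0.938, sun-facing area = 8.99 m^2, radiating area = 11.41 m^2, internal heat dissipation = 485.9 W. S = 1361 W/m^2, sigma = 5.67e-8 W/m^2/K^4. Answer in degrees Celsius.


Numerator = alpha*S*A_sun + Q_int = 0.198*1361*8.99 + 485.9 = 2908.5072 W
Denominator = eps*sigma*A_rad = 0.938*5.67e-8*11.41 = 6.0683629e-07 W/K^4
T^4 = 4.7929026e+09 K^4
T = 263.1174 K = -10.0326 C

-10.0326 degrees Celsius


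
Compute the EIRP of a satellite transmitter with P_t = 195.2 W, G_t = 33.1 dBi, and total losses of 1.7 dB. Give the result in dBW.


Pt = 195.2 W = 22.9048 dBW
EIRP = Pt_dBW + Gt - losses = 22.9048 + 33.1 - 1.7 = 54.3048 dBW

54.3048 dBW


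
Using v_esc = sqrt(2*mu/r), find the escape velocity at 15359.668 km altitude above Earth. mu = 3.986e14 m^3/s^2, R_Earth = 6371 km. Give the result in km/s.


r = 6371.0 + 15359.668 = 21730.6680 km = 2.1730668e+07 m
v_esc = sqrt(2*mu/r) = sqrt(2*3.986e14 / 2.1730668e+07)
v_esc = 6056.8540 m/s = 6.0569 km/s

6.0569 km/s


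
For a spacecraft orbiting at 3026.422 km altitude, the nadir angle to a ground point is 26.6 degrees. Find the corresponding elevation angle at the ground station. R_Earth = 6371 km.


r = R_E + alt = 9397.4220 km
Law of sines in the satellite / Earth-center / ground-point triangle:
  sin(nadir)/R_E = sin(90 + el)/r  =>  cos(el) = (r/R_E)*sin(nadir)
cos(el) = (9397.4220 / 6371.0000) * sin(26.6 deg) = 0.6604585
el = arccos(0.6604585) = 48.6652 deg
(Earth-central angle = 90 - nadir - el = 14.7348 deg)

48.6652 degrees


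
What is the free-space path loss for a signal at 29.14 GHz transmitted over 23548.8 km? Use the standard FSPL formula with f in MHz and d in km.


f = 29.14 GHz = 29140.0000 MHz
d = 23548.8 km
FSPL = 32.44 + 20*log10(29140.0000) + 20*log10(23548.8)
FSPL = 32.44 + 89.2898 + 87.4394
FSPL = 209.1692 dB

209.1692 dB


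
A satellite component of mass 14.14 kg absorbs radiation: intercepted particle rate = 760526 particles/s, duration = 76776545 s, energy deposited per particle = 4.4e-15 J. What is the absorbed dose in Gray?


Total energy deposited = rate * time * E_per
  = 760526 * 76776545 * 4.4e-15 = 0.2569185 J
Dose = E_total / mass = 0.2569185 / 14.14
Dose = 0.01816962 Gy

0.0182 Gy


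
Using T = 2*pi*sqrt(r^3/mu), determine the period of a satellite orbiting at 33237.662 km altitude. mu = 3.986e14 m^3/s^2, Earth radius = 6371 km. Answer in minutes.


r = 39608.6620 km = 3.9608662e+07 m
T = 2*pi*sqrt(r^3/mu) = 2*pi*sqrt(6.2139895e+22 / 3.986e14)
T = 78450.6379 s = 1307.5106 min

1307.5106 minutes


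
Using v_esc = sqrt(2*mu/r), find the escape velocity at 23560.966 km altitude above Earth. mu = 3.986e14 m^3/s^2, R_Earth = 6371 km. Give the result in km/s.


r = 6371.0 + 23560.966 = 29931.9660 km = 2.9931966e+07 m
v_esc = sqrt(2*mu/r) = sqrt(2*3.986e14 / 2.9931966e+07)
v_esc = 5160.7881 m/s = 5.1608 km/s

5.1608 km/s


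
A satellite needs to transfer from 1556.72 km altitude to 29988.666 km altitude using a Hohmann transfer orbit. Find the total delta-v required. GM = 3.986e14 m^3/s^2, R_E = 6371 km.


r1 = 7927.7200 km = 7.92772e+06 m
r2 = 36359.6660 km = 3.6359666e+07 m
dv1 = sqrt(mu/r1)*(sqrt(2*r2/(r1+r2)) - 1) = 1995.3518 m/s
dv2 = sqrt(mu/r2)*(1 - sqrt(2*r1/(r1+r2))) = 1329.8898 m/s
total dv = |dv1| + |dv2| = 1995.3518 + 1329.8898 = 3325.2417 m/s = 3.3252 km/s

3.3252 km/s


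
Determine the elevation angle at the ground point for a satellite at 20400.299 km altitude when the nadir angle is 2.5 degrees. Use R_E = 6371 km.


r = R_E + alt = 26771.2990 km
Law of sines in the satellite / Earth-center / ground-point triangle:
  sin(nadir)/R_E = sin(90 + el)/r  =>  cos(el) = (r/R_E)*sin(nadir)
cos(el) = (26771.2990 / 6371.0000) * sin(2.5 deg) = 0.1832911
el = arccos(0.1832911) = 79.4385 deg
(Earth-central angle = 90 - nadir - el = 8.0615 deg)

79.4385 degrees


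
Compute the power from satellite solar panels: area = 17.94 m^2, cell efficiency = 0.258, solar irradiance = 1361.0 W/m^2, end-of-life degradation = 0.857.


P = area * eta * S * degradation
P = 17.94 * 0.258 * 1361.0 * 0.857
P = 5398.5993 W

5398.5993 W


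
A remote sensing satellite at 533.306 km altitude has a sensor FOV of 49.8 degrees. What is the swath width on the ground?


FOV = 49.8 deg = 0.869174 rad
swath = 2 * alt * tan(FOV/2) = 2 * 533.306 * tan(0.434587)
swath = 2 * 533.306 * 0.4641845
swath = 495.1048 km

495.1048 km


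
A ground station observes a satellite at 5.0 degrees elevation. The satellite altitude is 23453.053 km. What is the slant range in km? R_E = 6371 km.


h = 23453.053 km, el = 5.0 deg
d = -R_E*sin(el) + sqrt((R_E*sin(el))^2 + 2*R_E*h + h^2)
d = -6371.0000*sin(0.08726646) + sqrt((6371.0000*0.08715574)^2 + 2*6371.0000*23453.053 + 23453.053^2)
d = 28585.6439 km

28585.6439 km


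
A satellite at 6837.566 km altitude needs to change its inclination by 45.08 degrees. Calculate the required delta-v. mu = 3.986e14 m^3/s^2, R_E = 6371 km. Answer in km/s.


r = 13208.5660 km = 1.3208566e+07 m
V = sqrt(mu/r) = 5493.3948 m/s
di = 45.08 deg = 0.7867944 rad
dV = 2*V*sin(di/2) = 2*5493.3948*sin(0.3933972)
dV = 4211.5477 m/s = 4.2115 km/s

4.2115 km/s


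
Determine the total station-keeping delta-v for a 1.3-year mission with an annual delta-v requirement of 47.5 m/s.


dV = rate * years = 47.5 * 1.3
dV = 61.7500 m/s

61.7500 m/s


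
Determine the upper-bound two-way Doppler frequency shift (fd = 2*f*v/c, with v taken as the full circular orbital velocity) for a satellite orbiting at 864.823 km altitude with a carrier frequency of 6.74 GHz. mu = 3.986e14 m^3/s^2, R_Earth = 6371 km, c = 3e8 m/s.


r = 7.235823e+06 m
v = sqrt(mu/r) = 7422.0637 m/s (worst-case radial velocity)
f = 6.74 GHz = 6.74e+09 Hz
fd = 2*f*v/c = 2*6.74e+09*7422.0637/3.0e+08
fd = 333498.0641 Hz

333498.0641 Hz


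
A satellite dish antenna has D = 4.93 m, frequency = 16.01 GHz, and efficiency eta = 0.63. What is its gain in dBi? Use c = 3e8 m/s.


lambda = c/f = 3e8 / 1.601e+10 = 0.01873829 m
G = eta*(pi*D/lambda)^2 = 0.63*(pi*4.93/0.01873829)^2
G = 430402.0070 (linear)
G = 10*log10(430402.0070) = 56.3387 dBi

56.3387 dBi


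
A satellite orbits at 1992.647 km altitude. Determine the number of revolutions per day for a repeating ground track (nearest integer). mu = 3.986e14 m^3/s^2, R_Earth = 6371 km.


r = 8.363647e+06 m
T = 2*pi*sqrt(r^3/mu) = 7612.1049 s = 126.8684 min
revs/day = 1440 / 126.8684 = 11.3503
Rounded: 11 revolutions per day

11 revolutions per day


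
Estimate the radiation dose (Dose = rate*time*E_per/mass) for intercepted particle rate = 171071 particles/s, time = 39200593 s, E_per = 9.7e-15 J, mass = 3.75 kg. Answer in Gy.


Total energy deposited = rate * time * E_per
  = 171071 * 39200593 * 9.7e-15 = 0.06504902 J
Dose = E_total / mass = 0.06504902 / 3.75
Dose = 0.01734641 Gy

0.0173 Gy


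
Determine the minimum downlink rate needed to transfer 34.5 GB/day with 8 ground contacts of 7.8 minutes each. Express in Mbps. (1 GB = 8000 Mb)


total contact time = 8 * 7.8 * 60 = 3744.0000 s
data = 34.5 GB = 276000.0000 Mb
rate = 276000.0000 / 3744.0000 = 73.7179 Mbps

73.7179 Mbps


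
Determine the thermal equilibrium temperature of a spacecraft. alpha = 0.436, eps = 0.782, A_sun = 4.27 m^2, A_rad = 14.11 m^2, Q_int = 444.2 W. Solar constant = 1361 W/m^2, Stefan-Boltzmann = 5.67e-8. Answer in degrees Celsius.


Numerator = alpha*S*A_sun + Q_int = 0.436*1361*4.27 + 444.2 = 2978.0009 W
Denominator = eps*sigma*A_rad = 0.782*5.67e-8*14.11 = 6.2562893e-07 W/K^4
T^4 = 4.7600115e+09 K^4
T = 262.6649 K = -10.4851 C

-10.4851 degrees Celsius


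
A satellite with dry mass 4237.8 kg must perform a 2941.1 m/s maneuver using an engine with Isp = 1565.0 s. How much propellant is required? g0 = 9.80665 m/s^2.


ve = Isp * g0 = 1565.0 * 9.80665 = 15347.407250 m/s
mass ratio = exp(dv/ve) = exp(2941.1/15347.407250) = 1.21122831
m_prop = m_dry * (mr - 1) = 4237.8 * (1.21122831 - 1)
m_prop = 895.1433 kg

895.1433 kg


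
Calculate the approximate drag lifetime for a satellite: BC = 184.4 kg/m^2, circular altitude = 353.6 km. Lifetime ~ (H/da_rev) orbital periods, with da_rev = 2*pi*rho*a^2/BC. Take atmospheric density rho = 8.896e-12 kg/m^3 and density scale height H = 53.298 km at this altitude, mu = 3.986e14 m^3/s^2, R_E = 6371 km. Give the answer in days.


a = R_E + alt = 6724.6000 km = 6.7246e+06 m
da_rev = 2*pi*rho*a^2/BC = 2*pi*8.896e-12*(6.7246e+06)^2/184.4 = 13.707133 m per revolution
N = H/da_rev = 53298.0000 m / 13.707133 m = 3888.3404 revolutions
P = 2*pi*sqrt(a^3/mu) = 5487.9596 s
lifetime = N*P = 3888.3404 * 5487.9596 = 2.1339055e+07 s = 246.9798 days

246.9798 days


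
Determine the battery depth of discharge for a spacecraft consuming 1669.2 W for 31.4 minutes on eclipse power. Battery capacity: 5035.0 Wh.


E_used = P * t / 60 = 1669.2 * 31.4 / 60 = 873.5480 Wh
DOD = E_used / E_total * 100 = 873.5480 / 5035.0 * 100
DOD = 17.3495 %

17.3495 %


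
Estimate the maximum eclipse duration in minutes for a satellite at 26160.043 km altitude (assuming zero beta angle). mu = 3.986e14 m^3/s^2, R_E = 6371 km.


r = 32531.0430 km
T = 973.2109 min
Eclipse fraction = arcsin(R_E/r)/pi = arcsin(6371.0000/32531.0430)/pi
= arcsin(0.1958437)/pi = 0.06274453
Eclipse duration = 0.06274453 * 973.2109 = 61.0637 min

61.0637 minutes


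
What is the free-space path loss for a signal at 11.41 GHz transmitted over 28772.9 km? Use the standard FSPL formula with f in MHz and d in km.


f = 11.41 GHz = 11410.0000 MHz
d = 28772.9 km
FSPL = 32.44 + 20*log10(11410.0000) + 20*log10(28772.9)
FSPL = 32.44 + 81.1457 + 89.1797
FSPL = 202.7654 dB

202.7654 dB


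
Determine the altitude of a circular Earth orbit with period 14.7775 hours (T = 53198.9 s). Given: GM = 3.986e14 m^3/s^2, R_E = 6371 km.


T = 53198.9 s
r = (mu*T^2/(4*pi^2))^(1/3) = (3.986e14 * 53198.9^2 / (4*pi^2))^(1/3)
r = 3.0572265e+07 m = 30572.2654 km
alt = r - R_E = 30572.2654 - 6371 = 24201.2654 km

24201.2654 km


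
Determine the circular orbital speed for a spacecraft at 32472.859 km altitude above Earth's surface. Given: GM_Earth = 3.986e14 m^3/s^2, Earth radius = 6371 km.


r = R_E + alt = 6371.0 + 32472.859 = 38843.8590 km = 3.8843859e+07 m
v = sqrt(mu/r) = sqrt(3.986e14 / 3.8843859e+07) = 3203.3726 m/s = 3.2034 km/s

3.2034 km/s


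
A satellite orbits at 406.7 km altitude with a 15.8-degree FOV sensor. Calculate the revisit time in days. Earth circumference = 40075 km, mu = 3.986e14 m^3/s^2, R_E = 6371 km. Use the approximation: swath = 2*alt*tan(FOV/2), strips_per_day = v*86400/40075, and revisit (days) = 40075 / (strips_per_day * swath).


swath = 2*406.7*tan(0.137881) = 112.8686 km
v = sqrt(mu/r) = 7668.8011 m/s = 7.6688 km/s
strips/day = v*86400/40075 = 7.6688*86400/40075 = 16.5336
coverage/day = strips * swath = 16.5336 * 112.8686 = 1866.1250 km
revisit = 40075 / 1866.1250 = 21.4750 days

21.4750 days


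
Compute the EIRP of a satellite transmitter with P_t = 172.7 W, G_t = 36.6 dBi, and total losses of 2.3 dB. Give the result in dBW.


Pt = 172.7 W = 22.3729 dBW
EIRP = Pt_dBW + Gt - losses = 22.3729 + 36.6 - 2.3 = 56.6729 dBW

56.6729 dBW


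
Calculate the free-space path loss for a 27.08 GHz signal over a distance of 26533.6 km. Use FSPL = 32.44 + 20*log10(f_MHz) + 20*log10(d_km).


f = 27.08 GHz = 27080.0000 MHz
d = 26533.6 km
FSPL = 32.44 + 20*log10(27080.0000) + 20*log10(26533.6)
FSPL = 32.44 + 88.6530 + 88.4759
FSPL = 209.5689 dB

209.5689 dB


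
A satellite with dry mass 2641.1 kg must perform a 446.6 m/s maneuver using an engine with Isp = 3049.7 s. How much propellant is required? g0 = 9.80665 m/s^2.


ve = Isp * g0 = 3049.7 * 9.80665 = 29907.340505 m/s
mass ratio = exp(dv/ve) = exp(446.6/29907.340505) = 1.01504484
m_prop = m_dry * (mr - 1) = 2641.1 * (1.01504484 - 1)
m_prop = 39.7349 kg

39.7349 kg


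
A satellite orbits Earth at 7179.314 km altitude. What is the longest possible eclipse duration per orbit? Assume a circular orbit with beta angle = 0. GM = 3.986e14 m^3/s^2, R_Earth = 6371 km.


r = 13550.3140 km
T = 261.6279 min
Eclipse fraction = arcsin(R_E/r)/pi = arcsin(6371.0000/13550.3140)/pi
= arcsin(0.4701736)/pi = 0.1558087
Eclipse duration = 0.1558087 * 261.6279 = 40.7639 min

40.7639 minutes


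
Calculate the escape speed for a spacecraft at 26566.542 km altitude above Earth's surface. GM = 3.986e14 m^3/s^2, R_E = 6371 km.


r = 6371.0 + 26566.542 = 32937.5420 km = 3.2937542e+07 m
v_esc = sqrt(2*mu/r) = sqrt(2*3.986e14 / 3.2937542e+07)
v_esc = 4919.6936 m/s = 4.9197 km/s

4.9197 km/s


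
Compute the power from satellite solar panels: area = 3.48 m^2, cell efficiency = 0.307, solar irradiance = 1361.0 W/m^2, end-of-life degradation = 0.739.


P = area * eta * S * degradation
P = 3.48 * 0.307 * 1361.0 * 0.739
P = 1074.5341 W

1074.5341 W


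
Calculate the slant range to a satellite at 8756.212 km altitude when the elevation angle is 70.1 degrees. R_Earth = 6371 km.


h = 8756.212 km, el = 70.1 deg
d = -R_E*sin(el) + sqrt((R_E*sin(el))^2 + 2*R_E*h + h^2)
d = -6371.0000*sin(1.2235) + sqrt((6371.0000*0.9402881)^2 + 2*6371.0000*8756.212 + 8756.212^2)
d = 8980.3929 km

8980.3929 km


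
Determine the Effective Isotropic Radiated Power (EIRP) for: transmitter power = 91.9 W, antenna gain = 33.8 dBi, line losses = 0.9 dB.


Pt = 91.9 W = 19.6332 dBW
EIRP = Pt_dBW + Gt - losses = 19.6332 + 33.8 - 0.9 = 52.5332 dBW

52.5332 dBW


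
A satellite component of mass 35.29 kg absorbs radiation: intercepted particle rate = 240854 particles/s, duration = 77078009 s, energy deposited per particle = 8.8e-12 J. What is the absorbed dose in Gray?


Total energy deposited = rate * time * E_per
  = 240854 * 77078009 * 8.8e-12 = 163.3680 J
Dose = E_total / mass = 163.3680 / 35.29
Dose = 4.6293 Gy

4.6293 Gy


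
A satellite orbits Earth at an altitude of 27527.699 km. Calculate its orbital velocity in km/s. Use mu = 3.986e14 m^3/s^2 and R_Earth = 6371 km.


r = R_E + alt = 6371.0 + 27527.699 = 33898.6990 km = 3.3898699e+07 m
v = sqrt(mu/r) = sqrt(3.986e14 / 3.3898699e+07) = 3429.0762 m/s = 3.4291 km/s

3.4291 km/s


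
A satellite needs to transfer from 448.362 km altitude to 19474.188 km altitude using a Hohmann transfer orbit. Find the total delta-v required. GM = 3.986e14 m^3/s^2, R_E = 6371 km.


r1 = 6819.3620 km = 6.819362e+06 m
r2 = 25845.1880 km = 2.5845188e+07 m
dv1 = sqrt(mu/r1)*(sqrt(2*r2/(r1+r2)) - 1) = 1972.1846 m/s
dv2 = sqrt(mu/r2)*(1 - sqrt(2*r1/(r1+r2))) = 1389.5375 m/s
total dv = |dv1| + |dv2| = 1972.1846 + 1389.5375 = 3361.7221 m/s = 3.3617 km/s

3.3617 km/s


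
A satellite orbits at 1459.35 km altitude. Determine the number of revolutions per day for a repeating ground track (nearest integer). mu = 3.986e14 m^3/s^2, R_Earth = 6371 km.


r = 7.83035e+06 m
T = 2*pi*sqrt(r^3/mu) = 6895.7734 s = 114.9296 min
revs/day = 1440 / 114.9296 = 12.5294
Rounded: 13 revolutions per day

13 revolutions per day
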